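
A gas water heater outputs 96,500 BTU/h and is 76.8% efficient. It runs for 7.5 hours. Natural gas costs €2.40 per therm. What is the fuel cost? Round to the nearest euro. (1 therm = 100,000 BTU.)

Heat delivered = 96,500 BTU/h × 7.5 h = 723,750 BTU
Gas input = 723,750 / 0.768 = 942,383 BTU
= 942,383 / 100,000 = 9.424 therm
Cost = 9.424 × €2.40/therm = €22.62 ≈ €23

€23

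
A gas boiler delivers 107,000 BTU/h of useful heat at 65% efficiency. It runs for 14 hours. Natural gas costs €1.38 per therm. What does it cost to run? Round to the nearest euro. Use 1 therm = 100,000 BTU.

€32

Heat delivered = 107,000 BTU/h × 14 h = 1,498,000 BTU
Gas input = 1,498,000 / 0.65 = 2,304,615 BTU
= 2,304,615 / 100,000 = 23.05 therm
Cost = 23.05 × €1.38/therm = €31.80 ≈ €32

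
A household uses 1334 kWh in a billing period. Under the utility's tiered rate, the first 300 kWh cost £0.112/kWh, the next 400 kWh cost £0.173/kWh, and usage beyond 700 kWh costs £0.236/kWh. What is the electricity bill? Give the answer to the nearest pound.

First 300 kWh × £0.112 = £33.60
Next 400 kWh × £0.173 = £69.20
Remaining 634 kWh × £0.236 = £149.62
Total = £252.42 ≈ £252

£252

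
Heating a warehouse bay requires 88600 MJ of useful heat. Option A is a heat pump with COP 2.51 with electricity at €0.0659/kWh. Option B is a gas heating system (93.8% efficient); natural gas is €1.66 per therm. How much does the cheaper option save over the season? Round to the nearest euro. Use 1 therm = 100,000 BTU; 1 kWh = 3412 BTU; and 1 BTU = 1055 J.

Heat load = 88600 MJ = 88,600,000,000 J / 1055 = 83,981,043 BTU
Gas: input = 83,981,043 / 0.938 = 89,532,028 BTU = 895.3 therm → 895.3 × €1.66 = €1,486.23
Heat pump: 83,981,043 BTU / 3412 = 24,610 kWh heat; / 2.51 = 9,806 kWh in → × €0.0659 = €646.23
Difference = |€1,486.23 − €646.23| = €840.01 ≈ €840

€840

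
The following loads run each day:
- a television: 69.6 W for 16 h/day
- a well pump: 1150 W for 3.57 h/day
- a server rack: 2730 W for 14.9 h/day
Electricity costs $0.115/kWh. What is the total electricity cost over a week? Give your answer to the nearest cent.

television: 69.6 W × 16 h × 7 d = 7,795 Wh = 7.795 kWh
well pump: 1150 W × 3.57 h × 7 d = 28,738 Wh = 28.74 kWh
server rack: 2730 W × 14.9 h × 7 d = 284,739 Wh = 284.7 kWh
Total energy = 7.795 + 28.74 + 284.7 = 321.3 kWh
Cost = 321.3 kWh × $0.115 = $36.95

$36.95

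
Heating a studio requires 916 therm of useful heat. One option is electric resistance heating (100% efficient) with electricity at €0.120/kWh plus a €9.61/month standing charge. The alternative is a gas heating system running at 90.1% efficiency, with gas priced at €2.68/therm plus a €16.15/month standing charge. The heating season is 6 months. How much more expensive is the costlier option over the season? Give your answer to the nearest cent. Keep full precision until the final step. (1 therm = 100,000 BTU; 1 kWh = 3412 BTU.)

Heat load = 916 therm × 100,000 = 91,600,000 BTU
Gas: input = 91,600,000 / 0.901 = 101,664,817 BTU = 1,017 therm → 1,017 × €2.68 = €2,724.62; + 6 × €16.15 standing = €2,821.52
Electric: 91,600,000 BTU / 3412 = 26,850 kWh → × €0.120 = €3,221.57; + 6 × €9.61 standing = €3,279.23
Difference = |€2,821.52 − €3,279.23| = €457.71

€457.71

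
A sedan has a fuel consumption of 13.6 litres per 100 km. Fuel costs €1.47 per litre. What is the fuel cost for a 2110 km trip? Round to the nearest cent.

€421.83

Fuel = 13.6 L/100 km × 2110 km / 100 = 287 L
Cost = 287 L × €1.47/L = €421.83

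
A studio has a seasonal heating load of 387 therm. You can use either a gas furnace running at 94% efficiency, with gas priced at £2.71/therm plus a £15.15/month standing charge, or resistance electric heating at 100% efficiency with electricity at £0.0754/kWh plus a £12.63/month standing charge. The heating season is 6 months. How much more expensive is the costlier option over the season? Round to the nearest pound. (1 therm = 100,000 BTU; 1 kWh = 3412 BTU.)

Heat load = 387 therm × 100,000 = 38,700,000 BTU
Gas: input = 38,700,000 / 0.940 = 41,170,213 BTU = 411.7 therm → 411.7 × £2.71 = £1,115.71; + 6 × £15.15 standing = £1,206.61
Electric: 38,700,000 BTU / 3412 = 11,340 kWh → × £0.0754 = £855.21; + 6 × £12.63 standing = £930.99
Difference = |£1,206.61 − £930.99| = £275.62 ≈ £276

£276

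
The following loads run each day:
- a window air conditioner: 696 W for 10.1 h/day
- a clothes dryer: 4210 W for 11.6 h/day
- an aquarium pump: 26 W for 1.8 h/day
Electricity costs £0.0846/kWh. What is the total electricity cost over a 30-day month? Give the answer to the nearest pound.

window air conditioner: 696 W × 10.1 h × 30 d = 210,888 Wh = 210.9 kWh
clothes dryer: 4210 W × 11.6 h × 30 d = 1,465,080 Wh = 1,465 kWh
aquarium pump: 26 W × 1.8 h × 30 d = 1,404 Wh = 1.404 kWh
Total energy = 210.9 + 1,465 + 1.404 = 1,677 kWh
Cost = 1,677 kWh × £0.0846 = £141.91 ≈ £142

£142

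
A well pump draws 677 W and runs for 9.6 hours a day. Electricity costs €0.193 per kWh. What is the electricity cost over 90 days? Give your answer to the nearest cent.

€112.89

Energy = 677 W × 9.6 h/day × 90 days = 584,928 Wh = 584.9 kWh
Cost = 584.9 kWh × €0.193/kWh = €112.89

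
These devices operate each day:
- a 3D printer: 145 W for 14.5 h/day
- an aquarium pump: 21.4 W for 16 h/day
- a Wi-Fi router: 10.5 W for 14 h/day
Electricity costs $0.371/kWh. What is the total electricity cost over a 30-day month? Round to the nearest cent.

3D printer: 145 W × 14.5 h × 30 d = 63,075 Wh = 63.08 kWh
aquarium pump: 21.4 W × 16 h × 30 d = 10,272 Wh = 10.27 kWh
Wi-Fi router: 10.5 W × 14 h × 30 d = 4,410 Wh = 4.41 kWh
Total energy = 63.08 + 10.27 + 4.41 = 77.76 kWh
Cost = 77.76 kWh × $0.371 = $28.85

$28.85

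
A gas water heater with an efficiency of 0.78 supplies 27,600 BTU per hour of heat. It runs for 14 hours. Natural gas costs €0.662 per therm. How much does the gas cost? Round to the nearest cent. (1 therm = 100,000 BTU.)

Heat delivered = 27,600 BTU/h × 14 h = 386,400 BTU
Gas input = 386,400 / 0.78 = 495,385 BTU
= 495,385 / 100,000 = 4.954 therm
Cost = 4.954 × €0.662/therm = €3.28

€3.28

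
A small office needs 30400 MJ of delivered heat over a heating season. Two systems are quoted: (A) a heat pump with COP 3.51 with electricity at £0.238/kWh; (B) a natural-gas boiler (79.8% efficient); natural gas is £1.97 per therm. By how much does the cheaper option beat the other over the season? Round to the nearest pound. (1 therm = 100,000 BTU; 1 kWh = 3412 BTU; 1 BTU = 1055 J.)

Heat load = 30400 MJ = 30,400,000,000 J / 1055 = 28,815,166 BTU
Gas: input = 28,815,166 / 0.798 = 36,109,230 BTU = 361.1 therm → 361.1 × £1.97 = £711.35
Heat pump: 28,815,166 BTU / 3412 = 8,445 kWh heat; / 3.51 = 2,406 kWh in → × £0.238 = £572.64
Difference = |£711.35 − £572.64| = £138.71 ≈ £139

£139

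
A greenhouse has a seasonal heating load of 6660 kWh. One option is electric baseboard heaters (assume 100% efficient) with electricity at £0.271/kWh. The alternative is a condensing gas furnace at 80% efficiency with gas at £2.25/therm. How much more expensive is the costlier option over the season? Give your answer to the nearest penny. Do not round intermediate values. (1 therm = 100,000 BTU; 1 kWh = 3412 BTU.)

£1165.75

Heat load = 6660 kWh × 3412 = 22,723,920 BTU
Gas: input = 22,723,920 / 0.800 = 28,404,900 BTU = 284 therm → 284 × £2.25 = £639.11
Electric: 22,723,920 BTU / 3412 = 6,660 kWh → × £0.271 = £1,804.86
Difference = |£639.11 − £1,804.86| = £1,165.75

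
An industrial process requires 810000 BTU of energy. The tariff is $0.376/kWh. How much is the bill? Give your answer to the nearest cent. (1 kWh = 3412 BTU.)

$89.26

810000 BTU × (0.00029308 kWh/BTU) = 237.4 kWh
Cost = 237.4 kWh × $0.376/kWh = $89.26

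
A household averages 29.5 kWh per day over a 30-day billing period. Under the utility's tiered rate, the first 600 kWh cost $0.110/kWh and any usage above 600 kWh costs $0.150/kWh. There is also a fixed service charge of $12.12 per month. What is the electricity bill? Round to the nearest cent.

Usage = 29.5 kWh/day × 30 days = 885 kWh
First 600 kWh × $0.110 = $66.00
Remaining 285 kWh × $0.150 = $42.75
Energy charge = $108.75; + service $12.12 = $120.87

$120.87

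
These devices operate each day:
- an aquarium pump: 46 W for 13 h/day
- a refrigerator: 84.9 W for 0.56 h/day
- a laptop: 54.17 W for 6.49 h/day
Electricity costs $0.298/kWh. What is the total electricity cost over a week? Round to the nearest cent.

aquarium pump: 46 W × 13 h × 7 d = 4,186 Wh = 4.186 kWh
refrigerator: 84.9 W × 0.56 h × 7 d = 333 Wh = 0.3328 kWh
laptop: 54.17 W × 6.49 h × 7 d = 2,461 Wh = 2.461 kWh
Total energy = 4.186 + 0.3328 + 2.461 = 6.98 kWh
Cost = 6.98 kWh × $0.298 = $2.08

$2.08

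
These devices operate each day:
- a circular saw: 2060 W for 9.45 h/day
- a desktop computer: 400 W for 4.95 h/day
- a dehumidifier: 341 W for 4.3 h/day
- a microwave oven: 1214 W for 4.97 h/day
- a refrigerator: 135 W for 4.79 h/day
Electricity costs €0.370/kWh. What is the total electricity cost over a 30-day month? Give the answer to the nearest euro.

€328

circular saw: 2060 W × 9.45 h × 30 d = 584,010 Wh = 584 kWh
desktop computer: 400 W × 4.95 h × 30 d = 59,400 Wh = 59.4 kWh
dehumidifier: 341 W × 4.3 h × 30 d = 43,989 Wh = 43.99 kWh
microwave oven: 1214 W × 4.97 h × 30 d = 181,007 Wh = 181 kWh
refrigerator: 135 W × 4.79 h × 30 d = 19,400 Wh = 19.4 kWh
Total energy = 584 + 59.4 + 43.99 + 181 + 19.4 = 887.8 kWh
Cost = 887.8 kWh × €0.370 = €328.49 ≈ €328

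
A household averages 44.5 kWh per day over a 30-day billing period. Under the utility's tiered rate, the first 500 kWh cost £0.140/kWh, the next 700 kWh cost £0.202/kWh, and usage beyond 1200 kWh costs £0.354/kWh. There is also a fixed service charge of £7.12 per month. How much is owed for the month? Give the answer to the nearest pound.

£266

Usage = 44.5 kWh/day × 30 days = 1335 kWh
First 500 kWh × £0.140 = £70.00
Next 700 kWh × £0.202 = £141.40
Remaining 135 kWh × £0.354 = £47.79
Energy charge = £259.19; + service £7.12 = £266.31 ≈ £266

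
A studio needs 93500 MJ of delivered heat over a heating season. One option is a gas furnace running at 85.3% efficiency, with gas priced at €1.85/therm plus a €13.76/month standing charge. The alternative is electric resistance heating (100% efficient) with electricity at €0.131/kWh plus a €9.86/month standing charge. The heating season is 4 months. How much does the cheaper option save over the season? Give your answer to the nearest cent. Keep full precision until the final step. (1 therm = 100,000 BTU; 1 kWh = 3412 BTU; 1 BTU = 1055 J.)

€1464.96

Heat load = 93500 MJ = 93,500,000,000 J / 1055 = 88,625,592 BTU
Gas: input = 88,625,592 / 0.853 = 103,898,702 BTU = 1,039 therm → 1,039 × €1.85 = €1,922.13; + 4 × €13.76 standing = €1,977.17
Electric: 88,625,592 BTU / 3412 = 25,970 kWh → × €0.131 = €3,402.68; + 4 × €9.86 standing = €3,442.12
Difference = |€1,977.17 − €3,442.12| = €1,464.96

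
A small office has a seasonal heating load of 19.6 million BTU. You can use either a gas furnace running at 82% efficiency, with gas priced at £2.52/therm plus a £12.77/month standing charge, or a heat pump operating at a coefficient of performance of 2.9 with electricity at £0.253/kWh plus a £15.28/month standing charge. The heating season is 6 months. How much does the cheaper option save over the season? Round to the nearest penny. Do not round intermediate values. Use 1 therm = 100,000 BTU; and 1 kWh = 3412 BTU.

Heat load = 19.6 × 10⁶ BTU = 19,600,000 BTU
Gas: input = 19,600,000 / 0.82 = 23,902,439 BTU = 239 therm → 239 × £2.52 = £602.34; + 6 × £12.77 standing = £678.96
Heat pump: 19,600,000 BTU / 3412 = 5,744 kWh heat; / 2.9 = 1,981 kWh in → × £0.253 = £501.15; + 6 × £15.28 standing = £592.83
Difference = |£678.96 − £592.83| = £86.13

£86.13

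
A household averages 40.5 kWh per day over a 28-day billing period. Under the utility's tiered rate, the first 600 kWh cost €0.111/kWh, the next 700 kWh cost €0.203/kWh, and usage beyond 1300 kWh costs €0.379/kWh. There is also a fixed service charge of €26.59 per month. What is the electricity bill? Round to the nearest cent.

€201.59

Usage = 40.5 kWh/day × 28 days = 1134 kWh
First 600 kWh × €0.111 = €66.60
Next 534 kWh × €0.203 = €108.40
Remaining tier: 0 kWh (not reached)
Energy charge = €175.00; + service €26.59 = €201.59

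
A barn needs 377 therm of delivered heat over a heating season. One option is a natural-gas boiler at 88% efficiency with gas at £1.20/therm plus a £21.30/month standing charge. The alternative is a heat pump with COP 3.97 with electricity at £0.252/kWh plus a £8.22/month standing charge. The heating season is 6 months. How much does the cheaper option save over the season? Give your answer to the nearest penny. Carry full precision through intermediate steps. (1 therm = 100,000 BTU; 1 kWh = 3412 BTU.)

Heat load = 377 therm × 100,000 = 37,700,000 BTU
Gas: input = 37,700,000 / 0.88 = 42,840,909 BTU = 428.4 therm → 428.4 × £1.20 = £514.09; + 6 × £21.30 standing = £641.89
Heat pump: 37,700,000 BTU / 3412 = 11,050 kWh heat; / 3.97 = 2,783 kWh in → × £0.252 = £701.36; + 6 × £8.22 standing = £750.68
Difference = |£641.89 − £750.68| = £108.79

£108.79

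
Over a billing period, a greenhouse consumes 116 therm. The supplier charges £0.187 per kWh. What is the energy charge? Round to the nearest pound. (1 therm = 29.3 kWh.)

£636

116 therm × (29.3 kWh/therm) = 3,399 kWh
Cost = 3,399 kWh × £0.187/kWh = £635.58 ≈ £636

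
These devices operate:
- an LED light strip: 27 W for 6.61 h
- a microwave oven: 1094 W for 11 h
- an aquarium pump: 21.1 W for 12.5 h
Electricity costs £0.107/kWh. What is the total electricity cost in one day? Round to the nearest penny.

£1.33

LED light strip: 27 W × 6.61 h = 178 Wh = 0.1785 kWh
microwave oven: 1094 W × 11 h = 12,034 Wh = 12.03 kWh
aquarium pump: 21.1 W × 12.5 h = 264 Wh = 0.2637 kWh
Total energy = 0.1785 + 12.03 + 0.2637 = 12.48 kWh
Cost = 12.48 kWh × £0.107 = £1.33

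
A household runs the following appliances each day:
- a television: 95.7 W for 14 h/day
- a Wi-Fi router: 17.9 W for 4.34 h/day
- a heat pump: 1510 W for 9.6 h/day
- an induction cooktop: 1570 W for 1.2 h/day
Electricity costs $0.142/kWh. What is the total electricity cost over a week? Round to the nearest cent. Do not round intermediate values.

television: 95.7 W × 14 h × 7 d = 9,379 Wh = 9.379 kWh
Wi-Fi router: 17.9 W × 4.34 h × 7 d = 544 Wh = 0.5438 kWh
heat pump: 1510 W × 9.6 h × 7 d = 101,472 Wh = 101.5 kWh
induction cooktop: 1570 W × 1.2 h × 7 d = 13,188 Wh = 13.19 kWh
Total energy = 9.379 + 0.5438 + 101.5 + 13.19 = 124.6 kWh
Cost = 124.6 kWh × $0.142 = $17.69

$17.69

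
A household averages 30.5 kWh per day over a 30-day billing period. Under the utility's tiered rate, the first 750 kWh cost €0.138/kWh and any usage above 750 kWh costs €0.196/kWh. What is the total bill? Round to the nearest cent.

€135.84

Usage = 30.5 kWh/day × 30 days = 915 kWh
First 750 kWh × €0.138 = €103.50
Remaining 165 kWh × €0.196 = €32.34
Total = €135.84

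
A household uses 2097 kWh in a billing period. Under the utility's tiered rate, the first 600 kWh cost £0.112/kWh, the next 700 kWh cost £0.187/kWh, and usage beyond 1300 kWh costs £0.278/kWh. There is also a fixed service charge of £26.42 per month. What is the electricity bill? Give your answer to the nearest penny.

First 600 kWh × £0.112 = £67.20
Next 700 kWh × £0.187 = £130.90
Remaining 797 kWh × £0.278 = £221.57
Energy charge = £419.67; + service £26.42 = £446.09

£446.09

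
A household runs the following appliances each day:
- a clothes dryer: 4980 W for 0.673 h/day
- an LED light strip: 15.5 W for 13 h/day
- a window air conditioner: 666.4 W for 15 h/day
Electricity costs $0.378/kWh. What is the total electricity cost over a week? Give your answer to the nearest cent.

$35.85

clothes dryer: 4980 W × 0.673 h × 7 d = 23,461 Wh = 23.46 kWh
LED light strip: 15.5 W × 13 h × 7 d = 1,410 Wh = 1.411 kWh
window air conditioner: 666.4 W × 15 h × 7 d = 69,972 Wh = 69.97 kWh
Total energy = 23.46 + 1.411 + 69.97 = 94.84 kWh
Cost = 94.84 kWh × $0.378 = $35.85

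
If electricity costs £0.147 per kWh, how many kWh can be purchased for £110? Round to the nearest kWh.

748 kWh

£110 / £0.147 per kWh = 748.3 kWh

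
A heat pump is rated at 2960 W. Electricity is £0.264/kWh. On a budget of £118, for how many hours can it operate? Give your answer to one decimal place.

151.0 h

Energy budget = £118 / £0.264 per kWh = 447 kWh = 446,970 Wh
Runtime = 446,970 Wh / 2960 W = 151 h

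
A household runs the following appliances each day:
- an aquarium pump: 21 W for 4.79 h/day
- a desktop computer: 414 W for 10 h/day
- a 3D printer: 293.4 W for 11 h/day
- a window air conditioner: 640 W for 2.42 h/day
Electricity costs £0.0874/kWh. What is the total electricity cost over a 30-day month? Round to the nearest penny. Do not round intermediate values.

aquarium pump: 21 W × 4.79 h × 30 d = 3,018 Wh = 3.018 kWh
desktop computer: 414 W × 10 h × 30 d = 124,200 Wh = 124.2 kWh
3D printer: 293.4 W × 11 h × 30 d = 96,822 Wh = 96.82 kWh
window air conditioner: 640 W × 2.42 h × 30 d = 46,464 Wh = 46.46 kWh
Total energy = 3.018 + 124.2 + 96.82 + 46.46 = 270.5 kWh
Cost = 270.5 kWh × £0.0874 = £23.64

£23.64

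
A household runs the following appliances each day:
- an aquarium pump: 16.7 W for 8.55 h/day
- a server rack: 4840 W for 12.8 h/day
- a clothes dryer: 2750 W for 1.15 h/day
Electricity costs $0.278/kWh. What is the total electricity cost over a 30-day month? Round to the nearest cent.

aquarium pump: 16.7 W × 8.55 h × 30 d = 4,284 Wh = 4.284 kWh
server rack: 4840 W × 12.8 h × 30 d = 1,858,560 Wh = 1,859 kWh
clothes dryer: 2750 W × 1.15 h × 30 d = 94,875 Wh = 94.87 kWh
Total energy = 4.284 + 1,859 + 94.87 = 1,958 kWh
Cost = 1,958 kWh × $0.278 = $544.25

$544.25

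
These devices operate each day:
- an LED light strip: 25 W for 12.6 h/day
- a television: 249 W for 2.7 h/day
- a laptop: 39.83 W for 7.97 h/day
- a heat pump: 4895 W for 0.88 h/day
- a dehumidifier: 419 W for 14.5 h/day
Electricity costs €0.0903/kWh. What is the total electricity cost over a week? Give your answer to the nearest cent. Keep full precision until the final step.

LED light strip: 25 W × 12.6 h × 7 d = 2,205 Wh = 2.205 kWh
television: 249 W × 2.7 h × 7 d = 4,706 Wh = 4.706 kWh
laptop: 39.83 W × 7.97 h × 7 d = 2,222 Wh = 2.222 kWh
heat pump: 4895 W × 0.88 h × 7 d = 30,153 Wh = 30.15 kWh
dehumidifier: 419 W × 14.5 h × 7 d = 42,528 Wh = 42.53 kWh
Total energy = 2.205 + 4.706 + 2.222 + 30.15 + 42.53 = 81.81 kWh
Cost = 81.81 kWh × €0.0903 = €7.39

€7.39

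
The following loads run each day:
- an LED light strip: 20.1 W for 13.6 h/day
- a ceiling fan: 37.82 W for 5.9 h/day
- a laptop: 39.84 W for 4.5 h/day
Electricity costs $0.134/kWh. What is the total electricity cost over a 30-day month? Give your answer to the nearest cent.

LED light strip: 20.1 W × 13.6 h × 30 d = 8,201 Wh = 8.201 kWh
ceiling fan: 37.82 W × 5.9 h × 30 d = 6,694 Wh = 6.694 kWh
laptop: 39.84 W × 4.5 h × 30 d = 5,378 Wh = 5.378 kWh
Total energy = 8.201 + 6.694 + 5.378 = 20.27 kWh
Cost = 20.27 kWh × $0.134 = $2.72

$2.72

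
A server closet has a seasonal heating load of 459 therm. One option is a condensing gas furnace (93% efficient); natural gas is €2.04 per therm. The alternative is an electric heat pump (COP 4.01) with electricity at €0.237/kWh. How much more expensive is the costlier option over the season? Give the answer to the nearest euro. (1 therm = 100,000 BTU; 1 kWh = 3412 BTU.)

€212

Heat load = 459 therm × 100,000 = 45,900,000 BTU
Gas: input = 45,900,000 / 0.93 = 49,354,839 BTU = 493.5 therm → 493.5 × €2.04 = €1,006.84
Heat pump: 45,900,000 BTU / 3412 = 13,450 kWh heat; / 4.01 = 3,355 kWh in → × €0.237 = €795.07
Difference = |€1,006.84 − €795.07| = €211.76 ≈ €212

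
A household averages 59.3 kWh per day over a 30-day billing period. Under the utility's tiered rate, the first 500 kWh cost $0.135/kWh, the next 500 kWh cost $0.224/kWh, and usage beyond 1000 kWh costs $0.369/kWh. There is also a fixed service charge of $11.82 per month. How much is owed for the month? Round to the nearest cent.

$478.77

Usage = 59.3 kWh/day × 30 days = 1779 kWh
First 500 kWh × $0.135 = $67.50
Next 500 kWh × $0.224 = $112.00
Remaining 779 kWh × $0.369 = $287.45
Energy charge = $466.95; + service $11.82 = $478.77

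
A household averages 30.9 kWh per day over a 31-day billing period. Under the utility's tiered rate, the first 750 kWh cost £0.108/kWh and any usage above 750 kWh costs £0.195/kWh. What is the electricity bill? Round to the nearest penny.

£121.54

Usage = 30.9 kWh/day × 31 days = 957.9 kWh
First 750 kWh × £0.108 = £81.00
Remaining 207.9 kWh × £0.195 = £40.54
Total = £121.54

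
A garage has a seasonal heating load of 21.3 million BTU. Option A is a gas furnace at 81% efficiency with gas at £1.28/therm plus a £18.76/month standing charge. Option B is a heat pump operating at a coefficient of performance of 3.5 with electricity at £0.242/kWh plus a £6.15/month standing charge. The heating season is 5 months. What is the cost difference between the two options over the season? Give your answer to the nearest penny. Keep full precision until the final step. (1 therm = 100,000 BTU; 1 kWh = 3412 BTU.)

£31.99

Heat load = 21.3 × 10⁶ BTU = 21,300,000 BTU
Gas: input = 21,300,000 / 0.81 = 26,296,296 BTU = 263 therm → 263 × £1.28 = £336.59; + 5 × £18.76 standing = £430.39
Heat pump: 21,300,000 BTU / 3412 = 6,243 kWh heat; / 3.5 = 1,784 kWh in → × £0.242 = £431.64; + 5 × £6.15 standing = £462.39
Difference = |£430.39 − £462.39| = £31.99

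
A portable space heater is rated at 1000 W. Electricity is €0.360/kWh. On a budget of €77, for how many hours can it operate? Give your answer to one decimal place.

Energy budget = €77 / €0.360 per kWh = 213.9 kWh = 213,889 Wh
Runtime = 213,889 Wh / 1000 W = 213.9 h

213.9 h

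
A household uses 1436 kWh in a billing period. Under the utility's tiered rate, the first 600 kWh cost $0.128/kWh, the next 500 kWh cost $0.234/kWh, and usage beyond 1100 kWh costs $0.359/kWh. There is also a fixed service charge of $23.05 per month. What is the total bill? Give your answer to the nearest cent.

First 600 kWh × $0.128 = $76.80
Next 500 kWh × $0.234 = $117.00
Remaining 336 kWh × $0.359 = $120.62
Energy charge = $314.42; + service $23.05 = $337.47

$337.47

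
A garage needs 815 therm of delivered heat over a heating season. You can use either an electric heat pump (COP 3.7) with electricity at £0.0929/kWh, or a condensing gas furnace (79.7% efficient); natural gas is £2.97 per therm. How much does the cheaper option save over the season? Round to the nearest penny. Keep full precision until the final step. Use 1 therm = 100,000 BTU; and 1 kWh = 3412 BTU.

Heat load = 815 therm × 100,000 = 81,500,000 BTU
Gas: input = 81,500,000 / 0.797 = 102,258,469 BTU = 1,023 therm → 1,023 × £2.97 = £3,037.08
Heat pump: 81,500,000 BTU / 3412 = 23,890 kWh heat; / 3.7 = 6,456 kWh in → × £0.0929 = £599.74
Difference = |£3,037.08 − £599.74| = £2,437.34

£2437.34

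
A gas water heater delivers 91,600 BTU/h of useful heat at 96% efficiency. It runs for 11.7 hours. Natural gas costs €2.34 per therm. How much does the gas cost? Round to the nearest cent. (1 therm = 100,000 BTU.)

Heat delivered = 91,600 BTU/h × 11.7 h = 1,071,720 BTU
Gas input = 1,071,720 / 0.96 = 1,116,375 BTU
= 1,116,375 / 100,000 = 11.16 therm
Cost = 11.16 × €2.34/therm = €26.12

€26.12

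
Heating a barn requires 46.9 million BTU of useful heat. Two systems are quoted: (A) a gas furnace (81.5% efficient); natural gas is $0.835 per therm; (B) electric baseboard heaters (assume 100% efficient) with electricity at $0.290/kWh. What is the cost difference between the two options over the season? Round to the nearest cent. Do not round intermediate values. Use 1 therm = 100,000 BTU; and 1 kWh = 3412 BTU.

$3505.72

Heat load = 46.9 × 10⁶ BTU = 46,900,000 BTU
Gas: input = 46,900,000 / 0.815 = 57,546,012 BTU = 575.5 therm → 575.5 × $0.835 = $480.51
Electric: 46,900,000 BTU / 3412 = 13,750 kWh → × $0.290 = $3,986.23
Difference = |$480.51 − $3,986.23| = $3,505.72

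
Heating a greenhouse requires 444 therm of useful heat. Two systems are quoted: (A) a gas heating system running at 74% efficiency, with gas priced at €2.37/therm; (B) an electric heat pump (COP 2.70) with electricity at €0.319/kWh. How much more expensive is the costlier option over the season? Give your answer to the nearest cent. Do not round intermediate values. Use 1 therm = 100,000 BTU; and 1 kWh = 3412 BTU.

€115.45

Heat load = 444 therm × 100,000 = 44,400,000 BTU
Gas: input = 44,400,000 / 0.74 = 60,000,000 BTU = 600 therm → 600 × €2.37 = €1,422.00
Heat pump: 44,400,000 BTU / 3412 = 13,010 kWh heat; / 2.70 = 4,820 kWh in → × €0.319 = €1,537.45
Difference = |€1,422.00 − €1,537.45| = €115.45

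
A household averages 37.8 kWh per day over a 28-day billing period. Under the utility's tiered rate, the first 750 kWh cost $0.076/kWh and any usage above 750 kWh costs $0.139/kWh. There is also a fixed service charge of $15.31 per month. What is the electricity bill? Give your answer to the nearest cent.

$115.18

Usage = 37.8 kWh/day × 28 days = 1058.4 kWh
First 750 kWh × $0.076 = $57.00
Remaining 308.4 kWh × $0.139 = $42.87
Energy charge = $99.87; + service $15.31 = $115.18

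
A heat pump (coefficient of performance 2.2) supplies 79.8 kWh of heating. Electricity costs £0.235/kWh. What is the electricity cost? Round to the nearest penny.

Electrical input = 79.8 kWh / 2.2 = 36.27 kWh
Cost = 36.27 × £0.235/kWh = £8.52

£8.52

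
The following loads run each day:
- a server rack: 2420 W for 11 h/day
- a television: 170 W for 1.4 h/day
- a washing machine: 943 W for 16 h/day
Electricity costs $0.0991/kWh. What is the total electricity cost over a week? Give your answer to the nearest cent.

server rack: 2420 W × 11 h × 7 d = 186,340 Wh = 186.3 kWh
television: 170 W × 1.4 h × 7 d = 1,666 Wh = 1.666 kWh
washing machine: 943 W × 16 h × 7 d = 105,616 Wh = 105.6 kWh
Total energy = 186.3 + 1.666 + 105.6 = 293.6 kWh
Cost = 293.6 kWh × $0.0991 = $29.10

$29.10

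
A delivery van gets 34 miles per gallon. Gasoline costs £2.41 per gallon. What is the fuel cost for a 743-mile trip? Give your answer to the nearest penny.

£52.67

Fuel = 743 mi / 34 mpg = 21.85 gal
Cost = 21.85 gal × £2.41/gal = £52.67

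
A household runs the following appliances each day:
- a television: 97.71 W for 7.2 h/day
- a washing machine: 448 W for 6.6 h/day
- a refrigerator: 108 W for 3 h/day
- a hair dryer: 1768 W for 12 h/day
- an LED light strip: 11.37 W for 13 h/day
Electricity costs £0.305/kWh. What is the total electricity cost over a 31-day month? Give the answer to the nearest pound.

£240

television: 97.71 W × 7.2 h × 31 d = 21,809 Wh = 21.81 kWh
washing machine: 448 W × 6.6 h × 31 d = 91,661 Wh = 91.66 kWh
refrigerator: 108 W × 3 h × 31 d = 10,044 Wh = 10.04 kWh
hair dryer: 1768 W × 12 h × 31 d = 657,696 Wh = 657.7 kWh
LED light strip: 11.37 W × 13 h × 31 d = 4,582 Wh = 4.582 kWh
Total energy = 21.81 + 91.66 + 10.04 + 657.7 + 4.582 = 785.8 kWh
Cost = 785.8 kWh × £0.305 = £239.67 ≈ £240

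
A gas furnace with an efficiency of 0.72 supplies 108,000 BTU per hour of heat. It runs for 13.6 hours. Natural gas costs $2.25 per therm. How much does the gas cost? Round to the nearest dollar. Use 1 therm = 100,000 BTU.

$46

Heat delivered = 108,000 BTU/h × 13.6 h = 1,468,800 BTU
Gas input = 1,468,800 / 0.72 = 2,040,000 BTU
= 2,040,000 / 100,000 = 20.4 therm
Cost = 20.4 × $2.25/therm = $45.90 ≈ $46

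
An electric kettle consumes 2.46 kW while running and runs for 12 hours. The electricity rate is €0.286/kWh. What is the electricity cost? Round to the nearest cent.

Energy = 2460 W × 12 h = 29,520 Wh = 29.52 kWh
Cost = 29.52 kWh × €0.286/kWh = €8.44

€8.44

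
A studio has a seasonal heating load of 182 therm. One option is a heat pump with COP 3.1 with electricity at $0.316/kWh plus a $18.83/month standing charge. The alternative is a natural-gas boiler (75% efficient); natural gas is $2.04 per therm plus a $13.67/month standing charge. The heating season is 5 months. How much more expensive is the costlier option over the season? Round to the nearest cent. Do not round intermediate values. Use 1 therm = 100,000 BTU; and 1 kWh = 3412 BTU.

$74.50

Heat load = 182 therm × 100,000 = 18,200,000 BTU
Gas: input = 18,200,000 / 0.75 = 24,266,667 BTU = 242.7 therm → 242.7 × $2.04 = $495.04; + 5 × $13.67 standing = $563.39
Heat pump: 18,200,000 BTU / 3412 = 5,334 kWh heat; / 3.1 = 1,721 kWh in → × $0.316 = $543.74; + 5 × $18.83 standing = $637.89
Difference = |$563.39 − $637.89| = $74.50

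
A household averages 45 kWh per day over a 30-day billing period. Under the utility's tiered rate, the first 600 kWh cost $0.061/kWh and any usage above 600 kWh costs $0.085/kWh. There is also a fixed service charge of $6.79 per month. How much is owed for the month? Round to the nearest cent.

$107.14

Usage = 45 kWh/day × 30 days = 1350 kWh
First 600 kWh × $0.061 = $36.60
Remaining 750 kWh × $0.085 = $63.75
Energy charge = $100.35; + service $6.79 = $107.14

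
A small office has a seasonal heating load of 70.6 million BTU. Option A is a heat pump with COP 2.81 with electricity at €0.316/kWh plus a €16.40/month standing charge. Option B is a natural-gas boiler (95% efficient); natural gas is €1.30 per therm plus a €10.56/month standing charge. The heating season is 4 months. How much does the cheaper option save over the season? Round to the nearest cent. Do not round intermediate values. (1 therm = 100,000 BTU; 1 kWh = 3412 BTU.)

Heat load = 70.6 × 10⁶ BTU = 70,600,000 BTU
Gas: input = 70,600,000 / 0.95 = 74,315,789 BTU = 743.2 therm → 743.2 × €1.30 = €966.11; + 4 × €10.56 standing = €1,008.35
Heat pump: 70,600,000 BTU / 3412 = 20,690 kWh heat; / 2.81 = 7,364 kWh in → × €0.316 = €2,326.89; + 4 × €16.40 standing = €2,392.49
Difference = |€1,008.35 − €2,392.49| = €1,384.15

€1384.15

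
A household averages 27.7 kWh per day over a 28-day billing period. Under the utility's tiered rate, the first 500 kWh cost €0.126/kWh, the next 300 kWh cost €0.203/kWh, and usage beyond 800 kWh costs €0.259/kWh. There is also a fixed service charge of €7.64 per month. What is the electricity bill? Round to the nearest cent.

€126.59

Usage = 27.7 kWh/day × 28 days = 775.6 kWh
First 500 kWh × €0.126 = €63.00
Next 275.6 kWh × €0.203 = €55.95
Remaining tier: 0 kWh (not reached)
Energy charge = €118.95; + service €7.64 = €126.59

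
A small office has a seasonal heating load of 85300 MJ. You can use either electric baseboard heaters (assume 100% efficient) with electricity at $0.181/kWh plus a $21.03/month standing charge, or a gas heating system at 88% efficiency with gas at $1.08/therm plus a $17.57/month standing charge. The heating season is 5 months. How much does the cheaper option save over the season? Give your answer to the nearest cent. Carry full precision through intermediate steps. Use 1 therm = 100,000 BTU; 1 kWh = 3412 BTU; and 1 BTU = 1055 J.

$3314.11

Heat load = 85300 MJ = 85,300,000,000 J / 1055 = 80,853,081 BTU
Gas: input = 80,853,081 / 0.88 = 91,878,501 BTU = 918.8 therm → 918.8 × $1.08 = $992.29; + 5 × $17.57 standing = $1,080.14
Electric: 80,853,081 BTU / 3412 = 23,700 kWh → × $0.181 = $4,289.10; + 5 × $21.03 standing = $4,394.25
Difference = |$1,080.14 − $4,394.25| = $3,314.11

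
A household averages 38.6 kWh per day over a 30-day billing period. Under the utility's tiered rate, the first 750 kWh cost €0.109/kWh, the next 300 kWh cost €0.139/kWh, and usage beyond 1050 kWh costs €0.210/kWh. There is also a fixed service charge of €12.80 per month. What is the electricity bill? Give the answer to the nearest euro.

€159

Usage = 38.6 kWh/day × 30 days = 1158 kWh
First 750 kWh × €0.109 = €81.75
Next 300 kWh × €0.139 = €41.70
Remaining 108 kWh × €0.210 = €22.68
Energy charge = €146.13; + service €12.80 = €158.93 ≈ €159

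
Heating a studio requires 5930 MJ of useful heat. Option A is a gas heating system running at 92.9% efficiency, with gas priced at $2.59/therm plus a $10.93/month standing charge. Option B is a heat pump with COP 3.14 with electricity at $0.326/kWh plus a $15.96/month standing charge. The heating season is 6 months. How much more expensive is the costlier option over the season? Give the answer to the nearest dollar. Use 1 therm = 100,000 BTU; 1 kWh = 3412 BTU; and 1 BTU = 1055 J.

$45

Heat load = 5930 MJ = 5,930,000,000 J / 1055 = 5,620,853 BTU
Gas: input = 5,620,853 / 0.929 = 6,050,434 BTU = 60.5 therm → 60.5 × $2.59 = $156.71; + 6 × $10.93 standing = $222.29
Heat pump: 5,620,853 BTU / 3412 = 1,647 kWh heat; / 3.14 = 524.6 kWh in → × $0.326 = $171.03; + 6 × $15.96 standing = $266.79
Difference = |$222.29 − $266.79| = $44.51 ≈ $45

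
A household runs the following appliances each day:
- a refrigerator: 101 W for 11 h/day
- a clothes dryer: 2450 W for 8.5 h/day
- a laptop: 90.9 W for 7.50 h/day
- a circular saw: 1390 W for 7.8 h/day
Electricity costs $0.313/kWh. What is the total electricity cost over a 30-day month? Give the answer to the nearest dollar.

refrigerator: 101 W × 11 h × 30 d = 33,330 Wh = 33.33 kWh
clothes dryer: 2450 W × 8.5 h × 30 d = 624,750 Wh = 624.8 kWh
laptop: 90.9 W × 7.50 h × 30 d = 20,452 Wh = 20.45 kWh
circular saw: 1390 W × 7.8 h × 30 d = 325,260 Wh = 325.3 kWh
Total energy = 33.33 + 624.8 + 20.45 + 325.3 = 1,004 kWh
Cost = 1,004 kWh × $0.313 = $314.19 ≈ $314

$314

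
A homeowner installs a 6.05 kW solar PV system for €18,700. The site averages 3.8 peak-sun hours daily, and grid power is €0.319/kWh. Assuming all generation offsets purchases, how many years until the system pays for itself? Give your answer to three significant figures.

6.99 years

Daily generation = 6.05 kW × 3.8 h = 22.99 kWh
Annual generation = 22.99 × 365 = 8391.3 kWh
Annual savings = 8391.3 × €0.319 = €2,676.84
Payback = €18,700 / €2,676.84 = 6.99 years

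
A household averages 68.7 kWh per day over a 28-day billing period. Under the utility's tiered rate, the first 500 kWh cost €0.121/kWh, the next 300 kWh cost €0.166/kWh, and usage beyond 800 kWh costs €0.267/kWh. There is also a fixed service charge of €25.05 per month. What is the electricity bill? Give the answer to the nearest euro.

€435

Usage = 68.7 kWh/day × 28 days = 1923.6 kWh
First 500 kWh × €0.121 = €60.50
Next 300 kWh × €0.166 = €49.80
Remaining 1123.6 kWh × €0.267 = €300.00
Energy charge = €410.30; + service €25.05 = €435.35 ≈ €435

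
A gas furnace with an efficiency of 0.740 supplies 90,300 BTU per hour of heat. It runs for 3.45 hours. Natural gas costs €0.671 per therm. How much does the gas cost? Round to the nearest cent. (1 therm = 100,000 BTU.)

€2.82

Heat delivered = 90,300 BTU/h × 3.45 h = 311,535 BTU
Gas input = 311,535 / 0.740 = 420,993 BTU
= 420,993 / 100,000 = 4.21 therm
Cost = 4.21 × €0.671/therm = €2.82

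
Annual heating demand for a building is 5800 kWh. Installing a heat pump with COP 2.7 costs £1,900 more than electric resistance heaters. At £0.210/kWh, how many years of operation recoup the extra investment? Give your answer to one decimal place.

2.5 years

Resistance: 5800 kWh × £0.210 = £1,218.00/yr
Heat pump: 5800 / 2.7 = 2148 kWh in → × £0.210 = £451.11/yr
Annual savings = £766.89
Payback = £1,900 / £766.89 = 2.48 years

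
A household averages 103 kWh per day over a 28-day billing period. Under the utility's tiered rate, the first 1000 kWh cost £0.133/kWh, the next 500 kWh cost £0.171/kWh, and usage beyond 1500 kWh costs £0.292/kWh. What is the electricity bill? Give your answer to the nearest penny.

£622.63

Usage = 103 kWh/day × 28 days = 2884 kWh
First 1000 kWh × £0.133 = £133.00
Next 500 kWh × £0.171 = £85.50
Remaining 1384 kWh × £0.292 = £404.13
Total = £622.63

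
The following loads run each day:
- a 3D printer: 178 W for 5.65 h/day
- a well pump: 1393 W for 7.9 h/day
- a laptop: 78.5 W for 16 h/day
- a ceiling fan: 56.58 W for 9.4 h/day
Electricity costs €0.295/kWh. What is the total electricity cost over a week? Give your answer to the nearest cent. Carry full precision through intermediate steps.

€28.49

3D printer: 178 W × 5.65 h × 7 d = 7,040 Wh = 7.04 kWh
well pump: 1393 W × 7.9 h × 7 d = 77,033 Wh = 77.03 kWh
laptop: 78.5 W × 16 h × 7 d = 8,792 Wh = 8.792 kWh
ceiling fan: 56.58 W × 9.4 h × 7 d = 3,723 Wh = 3.723 kWh
Total energy = 7.04 + 77.03 + 8.792 + 3.723 = 96.59 kWh
Cost = 96.59 kWh × €0.295 = €28.49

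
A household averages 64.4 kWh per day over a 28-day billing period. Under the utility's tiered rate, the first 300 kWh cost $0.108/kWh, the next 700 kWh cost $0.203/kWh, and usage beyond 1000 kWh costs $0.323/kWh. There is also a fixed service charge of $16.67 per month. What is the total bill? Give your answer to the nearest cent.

$450.60

Usage = 64.4 kWh/day × 28 days = 1803.2 kWh
First 300 kWh × $0.108 = $32.40
Next 700 kWh × $0.203 = $142.10
Remaining 803.2 kWh × $0.323 = $259.43
Energy charge = $433.93; + service $16.67 = $450.60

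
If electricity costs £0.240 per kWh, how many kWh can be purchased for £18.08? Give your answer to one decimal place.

£18.08 / £0.240 per kWh = 75.33 kWh

75.3 kWh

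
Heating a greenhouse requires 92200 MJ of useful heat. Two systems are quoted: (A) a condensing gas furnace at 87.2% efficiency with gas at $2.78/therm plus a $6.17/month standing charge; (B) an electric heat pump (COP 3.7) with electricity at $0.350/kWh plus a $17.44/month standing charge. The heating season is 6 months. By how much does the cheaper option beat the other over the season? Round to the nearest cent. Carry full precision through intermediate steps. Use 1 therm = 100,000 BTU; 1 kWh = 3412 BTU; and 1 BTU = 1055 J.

$295.64

Heat load = 92200 MJ = 92,200,000,000 J / 1055 = 87,393,365 BTU
Gas: input = 87,393,365 / 0.872 = 100,221,749 BTU = 1,002 therm → 1,002 × $2.78 = $2,786.16; + 6 × $6.17 standing = $2,823.18
Heat pump: 87,393,365 BTU / 3412 = 25,610 kWh heat; / 3.7 = 6,923 kWh in → × $0.350 = $2,422.90; + 6 × $17.44 standing = $2,527.54
Difference = |$2,823.18 − $2,527.54| = $295.64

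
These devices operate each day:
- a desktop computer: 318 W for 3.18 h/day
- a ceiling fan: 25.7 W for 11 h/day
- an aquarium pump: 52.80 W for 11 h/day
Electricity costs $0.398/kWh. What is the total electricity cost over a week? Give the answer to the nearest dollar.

desktop computer: 318 W × 3.18 h × 7 d = 7,079 Wh = 7.079 kWh
ceiling fan: 25.7 W × 11 h × 7 d = 1,979 Wh = 1.979 kWh
aquarium pump: 52.80 W × 11 h × 7 d = 4,066 Wh = 4.066 kWh
Total energy = 7.079 + 1.979 + 4.066 = 13.12 kWh
Cost = 13.12 kWh × $0.398 = $5.22 ≈ $5

$5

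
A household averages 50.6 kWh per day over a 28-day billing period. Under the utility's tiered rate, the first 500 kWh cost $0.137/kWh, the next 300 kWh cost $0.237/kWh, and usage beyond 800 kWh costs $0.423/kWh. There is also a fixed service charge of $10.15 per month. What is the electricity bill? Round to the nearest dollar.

Usage = 50.6 kWh/day × 28 days = 1416.8 kWh
First 500 kWh × $0.137 = $68.50
Next 300 kWh × $0.237 = $71.10
Remaining 616.8 kWh × $0.423 = $260.91
Energy charge = $400.51; + service $10.15 = $410.66 ≈ $411

$411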